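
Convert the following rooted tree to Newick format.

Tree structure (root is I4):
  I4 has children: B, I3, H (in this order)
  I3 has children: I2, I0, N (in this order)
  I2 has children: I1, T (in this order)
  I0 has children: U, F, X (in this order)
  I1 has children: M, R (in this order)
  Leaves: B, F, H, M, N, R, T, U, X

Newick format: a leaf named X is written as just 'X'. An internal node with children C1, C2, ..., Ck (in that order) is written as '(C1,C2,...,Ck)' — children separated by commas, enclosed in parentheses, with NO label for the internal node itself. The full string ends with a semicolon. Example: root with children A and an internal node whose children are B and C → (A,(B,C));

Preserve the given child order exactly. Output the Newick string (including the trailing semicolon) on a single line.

internal I4 with children ['B', 'I3', 'H']
  leaf 'B' → 'B'
  internal I3 with children ['I2', 'I0', 'N']
    internal I2 with children ['I1', 'T']
      internal I1 with children ['M', 'R']
        leaf 'M' → 'M'
        leaf 'R' → 'R'
      → '(M,R)'
      leaf 'T' → 'T'
    → '((M,R),T)'
    internal I0 with children ['U', 'F', 'X']
      leaf 'U' → 'U'
      leaf 'F' → 'F'
      leaf 'X' → 'X'
    → '(U,F,X)'
    leaf 'N' → 'N'
  → '(((M,R),T),(U,F,X),N)'
  leaf 'H' → 'H'
→ '(B,(((M,R),T),(U,F,X),N),H)'
Final: (B,(((M,R),T),(U,F,X),N),H);

Answer: (B,(((M,R),T),(U,F,X),N),H);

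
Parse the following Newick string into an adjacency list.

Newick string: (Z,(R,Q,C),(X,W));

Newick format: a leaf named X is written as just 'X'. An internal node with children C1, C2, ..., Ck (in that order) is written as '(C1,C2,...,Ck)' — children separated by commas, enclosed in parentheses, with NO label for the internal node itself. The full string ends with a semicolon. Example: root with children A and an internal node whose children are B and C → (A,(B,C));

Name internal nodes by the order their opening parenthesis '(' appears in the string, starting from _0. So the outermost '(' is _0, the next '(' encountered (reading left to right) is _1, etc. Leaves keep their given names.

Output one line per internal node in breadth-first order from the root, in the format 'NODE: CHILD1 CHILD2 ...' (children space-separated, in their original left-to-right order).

Input: (Z,(R,Q,C),(X,W));
Scanning left-to-right, naming '(' by encounter order:
  pos 0: '(' -> open internal node _0 (depth 1)
  pos 3: '(' -> open internal node _1 (depth 2)
  pos 9: ')' -> close internal node _1 (now at depth 1)
  pos 11: '(' -> open internal node _2 (depth 2)
  pos 15: ')' -> close internal node _2 (now at depth 1)
  pos 16: ')' -> close internal node _0 (now at depth 0)
Total internal nodes: 3
BFS adjacency from root:
  _0: Z _1 _2
  _1: R Q C
  _2: X W

Answer: _0: Z _1 _2
_1: R Q C
_2: X W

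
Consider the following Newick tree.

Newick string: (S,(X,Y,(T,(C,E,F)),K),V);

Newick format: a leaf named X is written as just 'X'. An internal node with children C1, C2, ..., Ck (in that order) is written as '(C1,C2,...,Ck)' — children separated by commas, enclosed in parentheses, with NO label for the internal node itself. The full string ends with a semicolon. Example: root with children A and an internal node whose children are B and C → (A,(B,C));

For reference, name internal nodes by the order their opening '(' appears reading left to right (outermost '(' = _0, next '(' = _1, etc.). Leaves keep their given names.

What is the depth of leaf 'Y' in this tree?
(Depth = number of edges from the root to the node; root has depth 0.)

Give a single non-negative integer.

Newick: (S,(X,Y,(T,(C,E,F)),K),V);
Naming internals by '(' encounter order: outermost '(' = _0, next = _1, ...
Query node: Y
Path from root: _0 -> _1 -> Y
Depth of Y: 2 (number of edges from root)

Answer: 2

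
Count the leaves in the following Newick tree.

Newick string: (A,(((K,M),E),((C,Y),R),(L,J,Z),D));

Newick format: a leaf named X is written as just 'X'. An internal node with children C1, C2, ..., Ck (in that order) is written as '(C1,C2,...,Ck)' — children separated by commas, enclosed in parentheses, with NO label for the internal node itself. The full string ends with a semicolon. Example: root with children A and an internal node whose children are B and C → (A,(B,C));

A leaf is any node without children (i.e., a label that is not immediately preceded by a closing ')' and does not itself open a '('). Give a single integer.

Newick: (A,(((K,M),E),((C,Y),R),(L,J,Z),D));
Scan left-to-right; a leaf is any maximal label run not followed by '(':
  pos 1: leaf 'A' → count = 1
  pos 6: leaf 'K' → count = 2
  pos 8: leaf 'M' → count = 3
  pos 11: leaf 'E' → count = 4
  pos 16: leaf 'C' → count = 5
  pos 18: leaf 'Y' → count = 6
  pos 21: leaf 'R' → count = 7
  pos 25: leaf 'L' → count = 8
  pos 27: leaf 'J' → count = 9
  pos 29: leaf 'Z' → count = 10
  pos 32: leaf 'D' → count = 11
Total leaves: 11

Answer: 11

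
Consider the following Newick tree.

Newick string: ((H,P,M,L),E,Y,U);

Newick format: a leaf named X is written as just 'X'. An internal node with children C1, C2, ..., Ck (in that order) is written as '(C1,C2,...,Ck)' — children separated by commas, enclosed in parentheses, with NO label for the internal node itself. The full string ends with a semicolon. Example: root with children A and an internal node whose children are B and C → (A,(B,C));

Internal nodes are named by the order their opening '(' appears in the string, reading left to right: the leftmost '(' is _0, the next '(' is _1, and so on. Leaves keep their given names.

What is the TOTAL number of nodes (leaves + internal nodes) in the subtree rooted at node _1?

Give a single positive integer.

Newick: ((H,P,M,L),E,Y,U);
Locate _1: it is the '(' at position 1 (the 2nd '(' reading left to right).
Query: subtree rooted at _1
_1: subtree_size = 1 + 4
  H: subtree_size = 1 + 0
  P: subtree_size = 1 + 0
  M: subtree_size = 1 + 0
  L: subtree_size = 1 + 0
Total subtree size of _1: 5

Answer: 5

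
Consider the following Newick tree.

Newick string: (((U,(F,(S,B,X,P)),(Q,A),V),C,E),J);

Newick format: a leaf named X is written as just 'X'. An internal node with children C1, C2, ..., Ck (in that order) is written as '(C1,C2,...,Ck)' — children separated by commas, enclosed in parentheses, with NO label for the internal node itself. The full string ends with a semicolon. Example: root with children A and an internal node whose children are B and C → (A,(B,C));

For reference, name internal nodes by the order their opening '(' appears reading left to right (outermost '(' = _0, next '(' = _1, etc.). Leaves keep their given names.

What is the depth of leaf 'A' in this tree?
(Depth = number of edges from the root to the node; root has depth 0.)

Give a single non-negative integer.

Newick: (((U,(F,(S,B,X,P)),(Q,A),V),C,E),J);
Naming internals by '(' encounter order: outermost '(' = _0, next = _1, ...
Query node: A
Path from root: _0 -> _1 -> _2 -> _5 -> A
Depth of A: 4 (number of edges from root)

Answer: 4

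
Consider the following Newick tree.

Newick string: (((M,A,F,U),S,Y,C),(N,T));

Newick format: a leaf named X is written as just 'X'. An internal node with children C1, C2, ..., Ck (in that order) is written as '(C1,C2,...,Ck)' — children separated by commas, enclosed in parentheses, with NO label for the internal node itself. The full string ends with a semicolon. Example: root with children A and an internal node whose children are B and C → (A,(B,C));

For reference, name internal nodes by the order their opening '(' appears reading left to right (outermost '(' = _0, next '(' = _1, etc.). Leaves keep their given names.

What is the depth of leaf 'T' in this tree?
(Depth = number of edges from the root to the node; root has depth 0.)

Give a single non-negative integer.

Answer: 2

Derivation:
Newick: (((M,A,F,U),S,Y,C),(N,T));
Naming internals by '(' encounter order: outermost '(' = _0, next = _1, ...
Query node: T
Path from root: _0 -> _3 -> T
Depth of T: 2 (number of edges from root)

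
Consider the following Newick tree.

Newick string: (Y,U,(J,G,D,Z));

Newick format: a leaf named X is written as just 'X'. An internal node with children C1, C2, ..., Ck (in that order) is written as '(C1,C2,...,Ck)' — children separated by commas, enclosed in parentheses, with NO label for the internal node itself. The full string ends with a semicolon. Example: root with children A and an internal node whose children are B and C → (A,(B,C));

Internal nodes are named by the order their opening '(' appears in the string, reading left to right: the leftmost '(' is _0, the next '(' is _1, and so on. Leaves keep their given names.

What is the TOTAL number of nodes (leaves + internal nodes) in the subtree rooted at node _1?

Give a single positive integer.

Newick: (Y,U,(J,G,D,Z));
Locate _1: it is the '(' at position 5 (the 2nd '(' reading left to right).
Query: subtree rooted at _1
_1: subtree_size = 1 + 4
  J: subtree_size = 1 + 0
  G: subtree_size = 1 + 0
  D: subtree_size = 1 + 0
  Z: subtree_size = 1 + 0
Total subtree size of _1: 5

Answer: 5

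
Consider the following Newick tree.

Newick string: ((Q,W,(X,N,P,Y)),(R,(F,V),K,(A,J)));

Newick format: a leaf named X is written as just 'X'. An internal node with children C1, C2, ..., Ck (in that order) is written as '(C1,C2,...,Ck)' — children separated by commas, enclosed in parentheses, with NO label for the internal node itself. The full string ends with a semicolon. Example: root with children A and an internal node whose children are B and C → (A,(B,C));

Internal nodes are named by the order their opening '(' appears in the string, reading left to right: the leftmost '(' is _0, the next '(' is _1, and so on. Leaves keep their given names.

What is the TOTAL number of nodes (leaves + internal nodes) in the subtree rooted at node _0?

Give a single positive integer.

Newick: ((Q,W,(X,N,P,Y)),(R,(F,V),K,(A,J)));
Locate _0: it is the '(' at position 0 (the 1st '(' reading left to right).
Query: subtree rooted at _0
_0: subtree_size = 1 + 17
  _1: subtree_size = 1 + 7
    Q: subtree_size = 1 + 0
    W: subtree_size = 1 + 0
    _2: subtree_size = 1 + 4
      X: subtree_size = 1 + 0
      N: subtree_size = 1 + 0
      P: subtree_size = 1 + 0
      Y: subtree_size = 1 + 0
  _3: subtree_size = 1 + 8
    R: subtree_size = 1 + 0
    _4: subtree_size = 1 + 2
      F: subtree_size = 1 + 0
      V: subtree_size = 1 + 0
    K: subtree_size = 1 + 0
    _5: subtree_size = 1 + 2
      A: subtree_size = 1 + 0
      J: subtree_size = 1 + 0
Total subtree size of _0: 18

Answer: 18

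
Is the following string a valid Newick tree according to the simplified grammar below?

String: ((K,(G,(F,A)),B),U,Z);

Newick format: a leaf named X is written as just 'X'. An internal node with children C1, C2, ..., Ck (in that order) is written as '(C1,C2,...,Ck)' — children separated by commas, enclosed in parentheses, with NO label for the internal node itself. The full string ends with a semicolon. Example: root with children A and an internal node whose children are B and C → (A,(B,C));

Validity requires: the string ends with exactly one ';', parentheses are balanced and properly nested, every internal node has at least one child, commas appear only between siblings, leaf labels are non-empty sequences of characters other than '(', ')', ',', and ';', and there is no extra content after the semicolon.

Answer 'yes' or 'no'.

Input: ((K,(G,(F,A)),B),U,Z);
Paren balance: 4 '(' vs 4 ')' OK
Ends with single ';': True
Full parse: OK
Valid: True

Answer: yes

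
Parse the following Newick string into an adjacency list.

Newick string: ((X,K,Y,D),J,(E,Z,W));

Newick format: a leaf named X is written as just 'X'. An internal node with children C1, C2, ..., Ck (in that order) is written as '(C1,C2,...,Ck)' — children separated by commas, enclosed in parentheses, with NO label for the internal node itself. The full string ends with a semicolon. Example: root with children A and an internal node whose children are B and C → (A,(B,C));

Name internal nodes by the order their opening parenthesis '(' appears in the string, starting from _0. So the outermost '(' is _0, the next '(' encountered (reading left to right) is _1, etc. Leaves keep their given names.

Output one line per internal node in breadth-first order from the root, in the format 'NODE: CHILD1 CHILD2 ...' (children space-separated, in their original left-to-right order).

Input: ((X,K,Y,D),J,(E,Z,W));
Scanning left-to-right, naming '(' by encounter order:
  pos 0: '(' -> open internal node _0 (depth 1)
  pos 1: '(' -> open internal node _1 (depth 2)
  pos 9: ')' -> close internal node _1 (now at depth 1)
  pos 13: '(' -> open internal node _2 (depth 2)
  pos 19: ')' -> close internal node _2 (now at depth 1)
  pos 20: ')' -> close internal node _0 (now at depth 0)
Total internal nodes: 3
BFS adjacency from root:
  _0: _1 J _2
  _1: X K Y D
  _2: E Z W

Answer: _0: _1 J _2
_1: X K Y D
_2: E Z W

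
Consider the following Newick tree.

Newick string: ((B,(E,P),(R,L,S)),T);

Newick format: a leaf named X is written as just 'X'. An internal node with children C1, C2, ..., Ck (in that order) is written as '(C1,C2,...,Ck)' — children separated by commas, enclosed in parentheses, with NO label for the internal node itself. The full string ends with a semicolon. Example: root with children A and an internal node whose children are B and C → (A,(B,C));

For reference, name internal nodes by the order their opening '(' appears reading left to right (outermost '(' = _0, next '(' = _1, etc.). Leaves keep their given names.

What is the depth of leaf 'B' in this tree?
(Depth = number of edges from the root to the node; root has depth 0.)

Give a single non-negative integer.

Newick: ((B,(E,P),(R,L,S)),T);
Naming internals by '(' encounter order: outermost '(' = _0, next = _1, ...
Query node: B
Path from root: _0 -> _1 -> B
Depth of B: 2 (number of edges from root)

Answer: 2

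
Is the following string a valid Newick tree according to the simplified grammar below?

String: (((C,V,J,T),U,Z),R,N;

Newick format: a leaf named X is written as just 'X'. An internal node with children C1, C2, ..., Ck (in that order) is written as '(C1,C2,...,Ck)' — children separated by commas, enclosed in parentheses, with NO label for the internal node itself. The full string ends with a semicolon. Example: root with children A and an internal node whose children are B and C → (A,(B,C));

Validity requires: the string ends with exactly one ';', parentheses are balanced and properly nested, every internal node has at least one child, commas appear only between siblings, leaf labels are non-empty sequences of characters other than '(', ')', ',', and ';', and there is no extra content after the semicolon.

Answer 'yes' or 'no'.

Input: (((C,V,J,T),U,Z),R,N;
Paren balance: 3 '(' vs 2 ')' MISMATCH
Ends with single ';': True
Full parse: FAILS (expected , or ) at pos 20)
Valid: False

Answer: no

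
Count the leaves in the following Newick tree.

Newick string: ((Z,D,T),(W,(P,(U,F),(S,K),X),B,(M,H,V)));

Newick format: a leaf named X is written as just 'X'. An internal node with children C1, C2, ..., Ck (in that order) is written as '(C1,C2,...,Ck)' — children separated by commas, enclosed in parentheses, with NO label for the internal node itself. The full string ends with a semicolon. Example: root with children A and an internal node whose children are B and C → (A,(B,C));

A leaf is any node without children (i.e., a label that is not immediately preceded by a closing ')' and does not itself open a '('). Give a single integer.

Newick: ((Z,D,T),(W,(P,(U,F),(S,K),X),B,(M,H,V)));
Scan left-to-right; a leaf is any maximal label run not followed by '(':
  pos 2: leaf 'Z' → count = 1
  pos 4: leaf 'D' → count = 2
  pos 6: leaf 'T' → count = 3
  pos 10: leaf 'W' → count = 4
  pos 13: leaf 'P' → count = 5
  pos 16: leaf 'U' → count = 6
  pos 18: leaf 'F' → count = 7
  pos 22: leaf 'S' → count = 8
  pos 24: leaf 'K' → count = 9
  pos 27: leaf 'X' → count = 10
  pos 30: leaf 'B' → count = 11
  pos 33: leaf 'M' → count = 12
  pos 35: leaf 'H' → count = 13
  pos 37: leaf 'V' → count = 14
Total leaves: 14

Answer: 14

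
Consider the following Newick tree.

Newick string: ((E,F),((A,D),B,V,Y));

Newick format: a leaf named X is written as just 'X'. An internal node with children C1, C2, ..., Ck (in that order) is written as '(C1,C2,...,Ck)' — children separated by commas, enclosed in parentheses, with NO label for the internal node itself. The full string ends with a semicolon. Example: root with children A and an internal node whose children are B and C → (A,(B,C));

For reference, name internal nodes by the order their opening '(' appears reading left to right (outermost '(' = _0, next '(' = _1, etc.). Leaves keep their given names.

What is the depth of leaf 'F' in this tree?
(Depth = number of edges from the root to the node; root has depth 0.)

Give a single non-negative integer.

Answer: 2

Derivation:
Newick: ((E,F),((A,D),B,V,Y));
Naming internals by '(' encounter order: outermost '(' = _0, next = _1, ...
Query node: F
Path from root: _0 -> _1 -> F
Depth of F: 2 (number of edges from root)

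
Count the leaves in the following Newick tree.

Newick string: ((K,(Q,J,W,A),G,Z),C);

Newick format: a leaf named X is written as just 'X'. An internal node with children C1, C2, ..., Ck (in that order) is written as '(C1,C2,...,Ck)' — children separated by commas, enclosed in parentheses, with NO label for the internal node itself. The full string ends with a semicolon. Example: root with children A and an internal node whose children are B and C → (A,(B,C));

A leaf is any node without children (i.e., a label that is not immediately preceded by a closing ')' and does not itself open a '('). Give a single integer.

Answer: 8

Derivation:
Newick: ((K,(Q,J,W,A),G,Z),C);
Scan left-to-right; a leaf is any maximal label run not followed by '(':
  pos 2: leaf 'K' → count = 1
  pos 5: leaf 'Q' → count = 2
  pos 7: leaf 'J' → count = 3
  pos 9: leaf 'W' → count = 4
  pos 11: leaf 'A' → count = 5
  pos 14: leaf 'G' → count = 6
  pos 16: leaf 'Z' → count = 7
  pos 19: leaf 'C' → count = 8
Total leaves: 8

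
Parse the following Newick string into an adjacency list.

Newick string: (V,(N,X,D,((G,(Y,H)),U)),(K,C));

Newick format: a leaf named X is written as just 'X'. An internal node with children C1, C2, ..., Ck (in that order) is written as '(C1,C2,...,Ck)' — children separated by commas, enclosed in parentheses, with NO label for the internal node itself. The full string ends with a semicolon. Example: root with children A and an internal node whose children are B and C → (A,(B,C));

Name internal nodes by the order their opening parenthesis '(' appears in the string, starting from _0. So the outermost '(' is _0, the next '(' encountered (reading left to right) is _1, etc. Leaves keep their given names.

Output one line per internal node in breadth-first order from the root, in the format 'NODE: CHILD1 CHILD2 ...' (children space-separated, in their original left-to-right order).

Answer: _0: V _1 _5
_1: N X D _2
_5: K C
_2: _3 U
_3: G _4
_4: Y H

Derivation:
Input: (V,(N,X,D,((G,(Y,H)),U)),(K,C));
Scanning left-to-right, naming '(' by encounter order:
  pos 0: '(' -> open internal node _0 (depth 1)
  pos 3: '(' -> open internal node _1 (depth 2)
  pos 10: '(' -> open internal node _2 (depth 3)
  pos 11: '(' -> open internal node _3 (depth 4)
  pos 14: '(' -> open internal node _4 (depth 5)
  pos 18: ')' -> close internal node _4 (now at depth 4)
  pos 19: ')' -> close internal node _3 (now at depth 3)
  pos 22: ')' -> close internal node _2 (now at depth 2)
  pos 23: ')' -> close internal node _1 (now at depth 1)
  pos 25: '(' -> open internal node _5 (depth 2)
  pos 29: ')' -> close internal node _5 (now at depth 1)
  pos 30: ')' -> close internal node _0 (now at depth 0)
Total internal nodes: 6
BFS adjacency from root:
  _0: V _1 _5
  _1: N X D _2
  _5: K C
  _2: _3 U
  _3: G _4
  _4: Y H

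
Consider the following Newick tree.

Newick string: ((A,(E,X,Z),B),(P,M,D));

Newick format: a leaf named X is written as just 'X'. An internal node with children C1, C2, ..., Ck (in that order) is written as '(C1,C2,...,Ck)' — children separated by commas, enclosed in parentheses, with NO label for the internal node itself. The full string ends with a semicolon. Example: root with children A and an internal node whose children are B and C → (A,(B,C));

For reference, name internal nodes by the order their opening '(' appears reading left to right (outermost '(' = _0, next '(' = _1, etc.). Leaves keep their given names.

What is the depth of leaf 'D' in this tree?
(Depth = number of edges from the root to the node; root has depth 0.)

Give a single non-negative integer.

Newick: ((A,(E,X,Z),B),(P,M,D));
Naming internals by '(' encounter order: outermost '(' = _0, next = _1, ...
Query node: D
Path from root: _0 -> _3 -> D
Depth of D: 2 (number of edges from root)

Answer: 2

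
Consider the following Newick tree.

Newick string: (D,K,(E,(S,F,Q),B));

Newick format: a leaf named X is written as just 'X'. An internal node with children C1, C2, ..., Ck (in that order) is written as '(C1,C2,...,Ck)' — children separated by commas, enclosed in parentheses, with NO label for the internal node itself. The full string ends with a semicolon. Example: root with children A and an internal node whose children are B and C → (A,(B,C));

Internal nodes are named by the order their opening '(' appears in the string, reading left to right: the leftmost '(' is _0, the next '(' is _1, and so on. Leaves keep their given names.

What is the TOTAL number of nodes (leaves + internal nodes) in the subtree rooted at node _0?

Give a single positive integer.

Newick: (D,K,(E,(S,F,Q),B));
Locate _0: it is the '(' at position 0 (the 1st '(' reading left to right).
Query: subtree rooted at _0
_0: subtree_size = 1 + 9
  D: subtree_size = 1 + 0
  K: subtree_size = 1 + 0
  _1: subtree_size = 1 + 6
    E: subtree_size = 1 + 0
    _2: subtree_size = 1 + 3
      S: subtree_size = 1 + 0
      F: subtree_size = 1 + 0
      Q: subtree_size = 1 + 0
    B: subtree_size = 1 + 0
Total subtree size of _0: 10

Answer: 10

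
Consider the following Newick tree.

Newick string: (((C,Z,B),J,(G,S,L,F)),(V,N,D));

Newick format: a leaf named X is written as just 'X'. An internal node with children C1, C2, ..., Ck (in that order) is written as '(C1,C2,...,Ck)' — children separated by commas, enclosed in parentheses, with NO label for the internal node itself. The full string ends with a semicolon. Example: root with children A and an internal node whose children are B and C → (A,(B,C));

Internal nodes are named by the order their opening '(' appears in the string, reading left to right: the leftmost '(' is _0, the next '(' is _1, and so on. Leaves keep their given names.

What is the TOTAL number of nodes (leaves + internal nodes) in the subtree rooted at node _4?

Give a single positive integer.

Answer: 4

Derivation:
Newick: (((C,Z,B),J,(G,S,L,F)),(V,N,D));
Locate _4: it is the '(' at position 23 (the 5th '(' reading left to right).
Query: subtree rooted at _4
_4: subtree_size = 1 + 3
  V: subtree_size = 1 + 0
  N: subtree_size = 1 + 0
  D: subtree_size = 1 + 0
Total subtree size of _4: 4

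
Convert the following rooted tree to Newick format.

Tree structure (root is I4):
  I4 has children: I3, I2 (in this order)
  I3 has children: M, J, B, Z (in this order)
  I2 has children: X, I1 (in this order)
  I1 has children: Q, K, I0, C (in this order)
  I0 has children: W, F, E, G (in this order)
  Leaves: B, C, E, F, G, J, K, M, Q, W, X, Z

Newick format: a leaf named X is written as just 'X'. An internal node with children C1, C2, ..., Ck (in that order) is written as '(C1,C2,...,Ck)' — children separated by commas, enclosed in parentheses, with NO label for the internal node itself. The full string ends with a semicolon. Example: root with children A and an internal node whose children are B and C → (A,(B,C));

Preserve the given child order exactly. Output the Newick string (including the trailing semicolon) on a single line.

Answer: ((M,J,B,Z),(X,(Q,K,(W,F,E,G),C)));

Derivation:
internal I4 with children ['I3', 'I2']
  internal I3 with children ['M', 'J', 'B', 'Z']
    leaf 'M' → 'M'
    leaf 'J' → 'J'
    leaf 'B' → 'B'
    leaf 'Z' → 'Z'
  → '(M,J,B,Z)'
  internal I2 with children ['X', 'I1']
    leaf 'X' → 'X'
    internal I1 with children ['Q', 'K', 'I0', 'C']
      leaf 'Q' → 'Q'
      leaf 'K' → 'K'
      internal I0 with children ['W', 'F', 'E', 'G']
        leaf 'W' → 'W'
        leaf 'F' → 'F'
        leaf 'E' → 'E'
        leaf 'G' → 'G'
      → '(W,F,E,G)'
      leaf 'C' → 'C'
    → '(Q,K,(W,F,E,G),C)'
  → '(X,(Q,K,(W,F,E,G),C))'
→ '((M,J,B,Z),(X,(Q,K,(W,F,E,G),C)))'
Final: ((M,J,B,Z),(X,(Q,K,(W,F,E,G),C)));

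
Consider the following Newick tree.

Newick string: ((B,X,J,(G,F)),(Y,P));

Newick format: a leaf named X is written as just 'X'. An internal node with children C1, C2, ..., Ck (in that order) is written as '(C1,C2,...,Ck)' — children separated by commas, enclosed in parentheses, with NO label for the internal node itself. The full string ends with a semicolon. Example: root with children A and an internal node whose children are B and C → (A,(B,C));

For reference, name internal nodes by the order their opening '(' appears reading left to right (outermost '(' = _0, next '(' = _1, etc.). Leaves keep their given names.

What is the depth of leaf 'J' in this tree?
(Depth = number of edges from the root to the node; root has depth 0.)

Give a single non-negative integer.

Newick: ((B,X,J,(G,F)),(Y,P));
Naming internals by '(' encounter order: outermost '(' = _0, next = _1, ...
Query node: J
Path from root: _0 -> _1 -> J
Depth of J: 2 (number of edges from root)

Answer: 2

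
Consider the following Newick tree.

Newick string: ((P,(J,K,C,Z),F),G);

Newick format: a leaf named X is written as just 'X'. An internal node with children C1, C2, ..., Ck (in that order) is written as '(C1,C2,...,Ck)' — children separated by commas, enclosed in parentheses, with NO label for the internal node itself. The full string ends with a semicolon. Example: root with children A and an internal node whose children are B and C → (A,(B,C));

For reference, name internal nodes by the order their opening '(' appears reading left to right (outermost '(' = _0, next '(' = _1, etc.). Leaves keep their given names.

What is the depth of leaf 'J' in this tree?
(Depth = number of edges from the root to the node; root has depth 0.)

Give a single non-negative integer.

Newick: ((P,(J,K,C,Z),F),G);
Naming internals by '(' encounter order: outermost '(' = _0, next = _1, ...
Query node: J
Path from root: _0 -> _1 -> _2 -> J
Depth of J: 3 (number of edges from root)

Answer: 3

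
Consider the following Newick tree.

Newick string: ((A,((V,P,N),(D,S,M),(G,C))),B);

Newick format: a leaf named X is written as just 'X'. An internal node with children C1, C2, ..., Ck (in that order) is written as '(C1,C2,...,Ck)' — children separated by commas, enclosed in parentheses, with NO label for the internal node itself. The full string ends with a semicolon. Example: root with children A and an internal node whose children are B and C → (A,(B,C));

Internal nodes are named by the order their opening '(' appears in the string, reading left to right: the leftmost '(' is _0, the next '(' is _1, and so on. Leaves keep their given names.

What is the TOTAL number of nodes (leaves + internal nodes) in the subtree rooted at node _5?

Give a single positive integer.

Answer: 3

Derivation:
Newick: ((A,((V,P,N),(D,S,M),(G,C))),B);
Locate _5: it is the '(' at position 21 (the 6th '(' reading left to right).
Query: subtree rooted at _5
_5: subtree_size = 1 + 2
  G: subtree_size = 1 + 0
  C: subtree_size = 1 + 0
Total subtree size of _5: 3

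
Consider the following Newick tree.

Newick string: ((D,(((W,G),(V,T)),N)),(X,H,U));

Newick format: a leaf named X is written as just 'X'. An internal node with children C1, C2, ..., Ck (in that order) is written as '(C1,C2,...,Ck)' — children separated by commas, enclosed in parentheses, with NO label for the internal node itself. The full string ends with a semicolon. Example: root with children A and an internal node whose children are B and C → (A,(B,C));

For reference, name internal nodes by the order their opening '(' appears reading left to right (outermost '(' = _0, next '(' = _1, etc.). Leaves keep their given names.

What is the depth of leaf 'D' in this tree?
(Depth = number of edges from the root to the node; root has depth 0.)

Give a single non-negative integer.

Answer: 2

Derivation:
Newick: ((D,(((W,G),(V,T)),N)),(X,H,U));
Naming internals by '(' encounter order: outermost '(' = _0, next = _1, ...
Query node: D
Path from root: _0 -> _1 -> D
Depth of D: 2 (number of edges from root)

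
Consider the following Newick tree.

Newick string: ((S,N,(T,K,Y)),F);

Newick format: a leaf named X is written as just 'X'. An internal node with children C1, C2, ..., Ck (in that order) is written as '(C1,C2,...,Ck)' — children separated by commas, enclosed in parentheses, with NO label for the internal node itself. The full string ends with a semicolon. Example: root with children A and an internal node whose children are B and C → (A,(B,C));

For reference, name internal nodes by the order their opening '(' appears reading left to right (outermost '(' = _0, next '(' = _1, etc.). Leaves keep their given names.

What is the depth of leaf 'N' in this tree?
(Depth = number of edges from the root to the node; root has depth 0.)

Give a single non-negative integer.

Answer: 2

Derivation:
Newick: ((S,N,(T,K,Y)),F);
Naming internals by '(' encounter order: outermost '(' = _0, next = _1, ...
Query node: N
Path from root: _0 -> _1 -> N
Depth of N: 2 (number of edges from root)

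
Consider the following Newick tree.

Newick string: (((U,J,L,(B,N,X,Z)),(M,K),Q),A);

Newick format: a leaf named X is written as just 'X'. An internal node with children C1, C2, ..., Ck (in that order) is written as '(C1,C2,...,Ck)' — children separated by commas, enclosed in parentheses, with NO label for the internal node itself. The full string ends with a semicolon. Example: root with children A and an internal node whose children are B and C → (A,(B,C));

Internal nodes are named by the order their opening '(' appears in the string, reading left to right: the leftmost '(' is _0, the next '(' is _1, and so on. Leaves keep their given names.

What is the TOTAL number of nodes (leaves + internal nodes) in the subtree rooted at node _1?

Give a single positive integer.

Answer: 14

Derivation:
Newick: (((U,J,L,(B,N,X,Z)),(M,K),Q),A);
Locate _1: it is the '(' at position 1 (the 2nd '(' reading left to right).
Query: subtree rooted at _1
_1: subtree_size = 1 + 13
  _2: subtree_size = 1 + 8
    U: subtree_size = 1 + 0
    J: subtree_size = 1 + 0
    L: subtree_size = 1 + 0
    _3: subtree_size = 1 + 4
      B: subtree_size = 1 + 0
      N: subtree_size = 1 + 0
      X: subtree_size = 1 + 0
      Z: subtree_size = 1 + 0
  _4: subtree_size = 1 + 2
    M: subtree_size = 1 + 0
    K: subtree_size = 1 + 0
  Q: subtree_size = 1 + 0
Total subtree size of _1: 14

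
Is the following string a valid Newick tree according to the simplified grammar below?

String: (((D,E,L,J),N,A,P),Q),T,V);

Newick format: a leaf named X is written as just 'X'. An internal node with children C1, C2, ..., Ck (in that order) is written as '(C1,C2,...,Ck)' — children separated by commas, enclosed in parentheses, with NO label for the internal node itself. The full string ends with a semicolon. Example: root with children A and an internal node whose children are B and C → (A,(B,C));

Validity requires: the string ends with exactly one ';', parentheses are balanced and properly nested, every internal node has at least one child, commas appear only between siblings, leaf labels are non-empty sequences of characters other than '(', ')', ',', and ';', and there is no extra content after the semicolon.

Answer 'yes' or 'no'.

Input: (((D,E,L,J),N,A,P),Q),T,V);
Paren balance: 3 '(' vs 4 ')' MISMATCH
Ends with single ';': True
Full parse: FAILS (extra content after tree at pos 21)
Valid: False

Answer: no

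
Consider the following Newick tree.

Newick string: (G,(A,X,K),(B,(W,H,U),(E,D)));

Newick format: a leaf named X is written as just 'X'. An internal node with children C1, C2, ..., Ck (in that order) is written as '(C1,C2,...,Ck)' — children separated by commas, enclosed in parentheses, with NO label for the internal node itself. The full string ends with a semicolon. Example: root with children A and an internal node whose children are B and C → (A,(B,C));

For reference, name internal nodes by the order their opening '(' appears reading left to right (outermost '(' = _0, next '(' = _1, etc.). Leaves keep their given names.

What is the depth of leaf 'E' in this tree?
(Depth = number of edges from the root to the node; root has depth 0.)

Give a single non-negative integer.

Answer: 3

Derivation:
Newick: (G,(A,X,K),(B,(W,H,U),(E,D)));
Naming internals by '(' encounter order: outermost '(' = _0, next = _1, ...
Query node: E
Path from root: _0 -> _2 -> _4 -> E
Depth of E: 3 (number of edges from root)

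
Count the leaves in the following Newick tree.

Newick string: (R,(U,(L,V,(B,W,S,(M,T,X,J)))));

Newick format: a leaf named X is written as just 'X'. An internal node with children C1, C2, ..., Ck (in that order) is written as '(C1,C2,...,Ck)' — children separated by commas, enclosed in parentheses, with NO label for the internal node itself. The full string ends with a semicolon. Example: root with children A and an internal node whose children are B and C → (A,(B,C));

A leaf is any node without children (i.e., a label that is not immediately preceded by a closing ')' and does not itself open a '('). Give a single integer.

Answer: 11

Derivation:
Newick: (R,(U,(L,V,(B,W,S,(M,T,X,J)))));
Scan left-to-right; a leaf is any maximal label run not followed by '(':
  pos 1: leaf 'R' → count = 1
  pos 4: leaf 'U' → count = 2
  pos 7: leaf 'L' → count = 3
  pos 9: leaf 'V' → count = 4
  pos 12: leaf 'B' → count = 5
  pos 14: leaf 'W' → count = 6
  pos 16: leaf 'S' → count = 7
  pos 19: leaf 'M' → count = 8
  pos 21: leaf 'T' → count = 9
  pos 23: leaf 'X' → count = 10
  pos 25: leaf 'J' → count = 11
Total leaves: 11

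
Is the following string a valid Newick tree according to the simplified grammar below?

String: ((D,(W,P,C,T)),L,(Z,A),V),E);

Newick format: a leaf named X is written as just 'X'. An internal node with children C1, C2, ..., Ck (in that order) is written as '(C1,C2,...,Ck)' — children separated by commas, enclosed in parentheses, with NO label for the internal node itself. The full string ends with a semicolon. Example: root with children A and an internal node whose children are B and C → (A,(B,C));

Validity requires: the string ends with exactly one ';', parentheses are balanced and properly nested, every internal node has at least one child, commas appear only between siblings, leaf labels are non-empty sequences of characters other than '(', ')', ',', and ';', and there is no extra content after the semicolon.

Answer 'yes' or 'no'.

Input: ((D,(W,P,C,T)),L,(Z,A),V),E);
Paren balance: 4 '(' vs 5 ')' MISMATCH
Ends with single ';': True
Full parse: FAILS (extra content after tree at pos 25)
Valid: False

Answer: no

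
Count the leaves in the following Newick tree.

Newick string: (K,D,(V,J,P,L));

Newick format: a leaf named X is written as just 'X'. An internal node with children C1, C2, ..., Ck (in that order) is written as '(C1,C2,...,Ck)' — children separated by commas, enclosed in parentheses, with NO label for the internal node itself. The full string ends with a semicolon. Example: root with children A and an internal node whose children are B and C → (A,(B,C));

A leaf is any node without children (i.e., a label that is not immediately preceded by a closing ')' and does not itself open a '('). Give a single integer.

Answer: 6

Derivation:
Newick: (K,D,(V,J,P,L));
Scan left-to-right; a leaf is any maximal label run not followed by '(':
  pos 1: leaf 'K' → count = 1
  pos 3: leaf 'D' → count = 2
  pos 6: leaf 'V' → count = 3
  pos 8: leaf 'J' → count = 4
  pos 10: leaf 'P' → count = 5
  pos 12: leaf 'L' → count = 6
Total leaves: 6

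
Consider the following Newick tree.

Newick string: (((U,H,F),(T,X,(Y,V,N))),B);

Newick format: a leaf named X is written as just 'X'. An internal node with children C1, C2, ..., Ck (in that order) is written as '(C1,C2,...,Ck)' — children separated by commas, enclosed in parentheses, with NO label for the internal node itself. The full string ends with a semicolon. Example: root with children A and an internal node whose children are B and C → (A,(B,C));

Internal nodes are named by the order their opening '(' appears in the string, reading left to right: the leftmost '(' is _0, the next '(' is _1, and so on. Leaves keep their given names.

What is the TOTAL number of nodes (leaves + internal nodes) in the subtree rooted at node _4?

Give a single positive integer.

Answer: 4

Derivation:
Newick: (((U,H,F),(T,X,(Y,V,N))),B);
Locate _4: it is the '(' at position 15 (the 5th '(' reading left to right).
Query: subtree rooted at _4
_4: subtree_size = 1 + 3
  Y: subtree_size = 1 + 0
  V: subtree_size = 1 + 0
  N: subtree_size = 1 + 0
Total subtree size of _4: 4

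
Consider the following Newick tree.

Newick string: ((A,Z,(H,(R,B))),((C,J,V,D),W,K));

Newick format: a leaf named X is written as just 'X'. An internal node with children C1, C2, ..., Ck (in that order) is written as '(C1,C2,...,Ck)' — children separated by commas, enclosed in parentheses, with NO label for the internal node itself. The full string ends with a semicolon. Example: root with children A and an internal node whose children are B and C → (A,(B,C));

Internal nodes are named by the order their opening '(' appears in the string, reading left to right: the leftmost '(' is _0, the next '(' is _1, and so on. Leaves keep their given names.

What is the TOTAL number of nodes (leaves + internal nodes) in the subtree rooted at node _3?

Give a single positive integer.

Newick: ((A,Z,(H,(R,B))),((C,J,V,D),W,K));
Locate _3: it is the '(' at position 9 (the 4th '(' reading left to right).
Query: subtree rooted at _3
_3: subtree_size = 1 + 2
  R: subtree_size = 1 + 0
  B: subtree_size = 1 + 0
Total subtree size of _3: 3

Answer: 3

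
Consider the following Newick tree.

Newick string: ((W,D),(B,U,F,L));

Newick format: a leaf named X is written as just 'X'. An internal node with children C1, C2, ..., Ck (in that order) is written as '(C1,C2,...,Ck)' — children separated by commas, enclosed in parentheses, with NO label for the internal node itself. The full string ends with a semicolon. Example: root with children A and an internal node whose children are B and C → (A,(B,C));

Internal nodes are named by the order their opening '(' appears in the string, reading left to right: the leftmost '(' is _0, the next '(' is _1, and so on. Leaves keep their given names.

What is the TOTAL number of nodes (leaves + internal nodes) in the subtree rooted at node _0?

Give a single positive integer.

Answer: 9

Derivation:
Newick: ((W,D),(B,U,F,L));
Locate _0: it is the '(' at position 0 (the 1st '(' reading left to right).
Query: subtree rooted at _0
_0: subtree_size = 1 + 8
  _1: subtree_size = 1 + 2
    W: subtree_size = 1 + 0
    D: subtree_size = 1 + 0
  _2: subtree_size = 1 + 4
    B: subtree_size = 1 + 0
    U: subtree_size = 1 + 0
    F: subtree_size = 1 + 0
    L: subtree_size = 1 + 0
Total subtree size of _0: 9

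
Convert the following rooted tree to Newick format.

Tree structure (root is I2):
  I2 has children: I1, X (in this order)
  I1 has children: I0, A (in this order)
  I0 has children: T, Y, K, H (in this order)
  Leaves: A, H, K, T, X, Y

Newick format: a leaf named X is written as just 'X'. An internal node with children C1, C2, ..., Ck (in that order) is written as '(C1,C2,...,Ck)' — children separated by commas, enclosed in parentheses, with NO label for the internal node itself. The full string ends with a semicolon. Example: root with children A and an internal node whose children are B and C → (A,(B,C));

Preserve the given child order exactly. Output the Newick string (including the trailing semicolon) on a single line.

Answer: (((T,Y,K,H),A),X);

Derivation:
internal I2 with children ['I1', 'X']
  internal I1 with children ['I0', 'A']
    internal I0 with children ['T', 'Y', 'K', 'H']
      leaf 'T' → 'T'
      leaf 'Y' → 'Y'
      leaf 'K' → 'K'
      leaf 'H' → 'H'
    → '(T,Y,K,H)'
    leaf 'A' → 'A'
  → '((T,Y,K,H),A)'
  leaf 'X' → 'X'
→ '(((T,Y,K,H),A),X)'
Final: (((T,Y,K,H),A),X);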